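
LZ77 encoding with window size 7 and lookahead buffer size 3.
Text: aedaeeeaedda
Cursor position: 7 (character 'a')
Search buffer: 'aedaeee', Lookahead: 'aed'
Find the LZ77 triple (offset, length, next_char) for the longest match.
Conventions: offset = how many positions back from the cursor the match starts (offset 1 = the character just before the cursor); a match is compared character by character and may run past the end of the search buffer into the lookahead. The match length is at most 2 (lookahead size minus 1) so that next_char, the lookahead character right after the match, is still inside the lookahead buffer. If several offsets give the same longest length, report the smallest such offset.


Try each offset into the search buffer:
  offset=1 (pos 6, char 'e'): match length 0
  offset=2 (pos 5, char 'e'): match length 0
  offset=3 (pos 4, char 'e'): match length 0
  offset=4 (pos 3, char 'a'): match length 2
  offset=5 (pos 2, char 'd'): match length 0
  offset=6 (pos 1, char 'e'): match length 0
  offset=7 (pos 0, char 'a'): match length 2
Longest match has length 2, found at offsets 4, 7; take the smallest, offset 4.
next_char = character at position 7 + 2 = 9 -> 'd'

Best match: offset=4, length=2 (matching 'ae' starting at position 3)
LZ77 triple: (4, 2, 'd')


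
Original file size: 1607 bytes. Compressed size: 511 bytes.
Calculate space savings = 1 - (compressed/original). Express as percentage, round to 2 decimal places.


ratio = compressed/original = 511/1607 = 0.317984
savings = 1 - ratio = 1 - 0.317984 = 0.682016
as a percentage: 0.682016 * 100 = 68.2%

Space savings = 1 - 511/1607 = 68.2%


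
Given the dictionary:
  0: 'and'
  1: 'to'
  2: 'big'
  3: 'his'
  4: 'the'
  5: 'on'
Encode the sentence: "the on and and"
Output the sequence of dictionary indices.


Look up each word in the dictionary:
  'the' -> 4
  'on' -> 5
  'and' -> 0
  'and' -> 0

Encoded: [4, 5, 0, 0]


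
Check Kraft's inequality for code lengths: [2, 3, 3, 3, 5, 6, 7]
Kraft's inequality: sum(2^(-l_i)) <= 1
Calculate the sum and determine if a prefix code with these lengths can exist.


Sum = 2^(-2) + 2^(-3) + 2^(-3) + 2^(-3) + 2^(-5) + 2^(-6) + 2^(-7)
    = 0.25 + 0.125 + 0.125 + 0.125 + 0.03125 + 0.015625 + 0.0078125
    = 87/128 = 0.6796875
Since 0.6796875 <= 1, Kraft's inequality IS satisfied.
A prefix code with these lengths CAN exist.

Kraft sum = 0.6796875. Satisfied.


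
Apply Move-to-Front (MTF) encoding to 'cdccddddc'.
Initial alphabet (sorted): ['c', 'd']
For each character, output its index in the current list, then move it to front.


MTF encoding:
'c': index 0 in ['c', 'd'] -> ['c', 'd']
'd': index 1 in ['c', 'd'] -> ['d', 'c']
'c': index 1 in ['d', 'c'] -> ['c', 'd']
'c': index 0 in ['c', 'd'] -> ['c', 'd']
'd': index 1 in ['c', 'd'] -> ['d', 'c']
'd': index 0 in ['d', 'c'] -> ['d', 'c']
'd': index 0 in ['d', 'c'] -> ['d', 'c']
'd': index 0 in ['d', 'c'] -> ['d', 'c']
'c': index 1 in ['d', 'c'] -> ['c', 'd']


Output: [0, 1, 1, 0, 1, 0, 0, 0, 1]


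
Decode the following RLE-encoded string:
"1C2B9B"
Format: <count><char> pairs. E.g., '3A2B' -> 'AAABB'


Expanding each <count><char> pair:
  1C -> 'C'
  2B -> 'BB'
  9B -> 'BBBBBBBBB'

Decoded = CBBBBBBBBBBB


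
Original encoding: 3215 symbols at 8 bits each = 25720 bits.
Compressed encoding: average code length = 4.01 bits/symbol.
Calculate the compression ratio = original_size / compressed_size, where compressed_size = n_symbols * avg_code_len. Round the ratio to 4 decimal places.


original_size = n_symbols * orig_bits = 3215 * 8 = 25720 bits
compressed_size = n_symbols * avg_code_len = 3215 * 4.01 = 12892.15 bits
ratio = original_size / compressed_size = 25720 / 12892.15 = 1.995

Compression ratio = 1.995


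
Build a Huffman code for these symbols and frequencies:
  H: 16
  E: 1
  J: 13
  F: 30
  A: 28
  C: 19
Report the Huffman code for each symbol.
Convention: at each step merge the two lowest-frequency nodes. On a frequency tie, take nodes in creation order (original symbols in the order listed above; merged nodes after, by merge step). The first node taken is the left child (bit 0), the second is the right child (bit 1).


Huffman tree construction:
Step 1: Merge E(1) + J(13) = 14
Step 2: Merge (E+J)(14) + H(16) = 30
Step 3: Merge C(19) + A(28) = 47
Step 4: Merge F(30) + ((E+J)+H)(30) = 60
Step 5: Merge (C+A)(47) + (F+((E+J)+H))(60) = 107
Read each symbol's code off the tree from the root (left child = 0, right child = 1).

Codes:
  H: 111 (length 3)
  E: 1100 (length 4)
  J: 1101 (length 4)
  F: 10 (length 2)
  A: 01 (length 2)
  C: 00 (length 2)
Average code length: 258/107 = 2.4112 bits/symbol


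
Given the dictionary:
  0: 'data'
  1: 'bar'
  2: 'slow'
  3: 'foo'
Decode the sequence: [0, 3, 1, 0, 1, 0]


Look up each index in the dictionary:
  0 -> 'data'
  3 -> 'foo'
  1 -> 'bar'
  0 -> 'data'
  1 -> 'bar'
  0 -> 'data'

Decoded: "data foo bar data bar data"


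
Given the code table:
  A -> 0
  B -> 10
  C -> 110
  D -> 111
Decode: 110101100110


Decoding:
110 -> C
10 -> B
110 -> C
0 -> A
110 -> C


Result: CBCAC


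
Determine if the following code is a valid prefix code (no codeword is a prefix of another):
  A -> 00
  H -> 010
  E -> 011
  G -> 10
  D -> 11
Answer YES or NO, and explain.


Checking each pair (does one codeword prefix another?):
  A='00' vs H='010': no prefix
  A='00' vs E='011': no prefix
  A='00' vs G='10': no prefix
  A='00' vs D='11': no prefix
  H='010' vs A='00': no prefix
  H='010' vs E='011': no prefix
  H='010' vs G='10': no prefix
  H='010' vs D='11': no prefix
  E='011' vs A='00': no prefix
  E='011' vs H='010': no prefix
  E='011' vs G='10': no prefix
  E='011' vs D='11': no prefix
  G='10' vs A='00': no prefix
  G='10' vs H='010': no prefix
  G='10' vs E='011': no prefix
  G='10' vs D='11': no prefix
  D='11' vs A='00': no prefix
  D='11' vs H='010': no prefix
  D='11' vs E='011': no prefix
  D='11' vs G='10': no prefix
No violation found over all pairs.

YES -- this is a valid prefix code. No codeword is a prefix of any other codeword.


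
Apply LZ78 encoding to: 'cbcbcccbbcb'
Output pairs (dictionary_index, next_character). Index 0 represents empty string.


LZ78 encoding steps:
Dictionary: {0: ''}
Step 1: w='' (idx 0), next='c' -> output (0, 'c'), add 'c' as idx 1
Step 2: w='' (idx 0), next='b' -> output (0, 'b'), add 'b' as idx 2
Step 3: w='c' (idx 1), next='b' -> output (1, 'b'), add 'cb' as idx 3
Step 4: w='c' (idx 1), next='c' -> output (1, 'c'), add 'cc' as idx 4
Step 5: w='cb' (idx 3), next='b' -> output (3, 'b'), add 'cbb' as idx 5
Step 6: w='cb' (idx 3), end of input -> output (3, '')


Encoded: [(0, 'c'), (0, 'b'), (1, 'b'), (1, 'c'), (3, 'b'), (3, '')]


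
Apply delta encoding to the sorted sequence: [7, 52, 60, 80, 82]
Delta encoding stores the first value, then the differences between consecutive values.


First value: 7
Deltas:
  52 - 7 = 45
  60 - 52 = 8
  80 - 60 = 20
  82 - 80 = 2


Delta encoded: [7, 45, 8, 20, 2]


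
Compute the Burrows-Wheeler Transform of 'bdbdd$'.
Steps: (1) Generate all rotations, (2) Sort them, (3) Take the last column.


Rotations (sorted):
  0: $bdbdd -> last char: d
  1: bdbdd$ -> last char: $
  2: bdd$bd -> last char: d
  3: d$bdbd -> last char: d
  4: dbdd$b -> last char: b
  5: dd$bdb -> last char: b


BWT = d$ddbb


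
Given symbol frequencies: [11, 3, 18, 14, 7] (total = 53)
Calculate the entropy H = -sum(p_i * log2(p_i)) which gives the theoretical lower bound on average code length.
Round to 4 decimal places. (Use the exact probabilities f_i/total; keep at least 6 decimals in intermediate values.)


Per-symbol terms -p_i * log2(p_i) with p_i = f_i/53:
  p = 11/53 = 0.207547: log2(p) = -2.268489, -p*log2(p) = 0.470818
  p = 3/53 = 0.056604: log2(p) = -4.142958, -p*log2(p) = 0.234507
  p = 18/53 = 0.339623: log2(p) = -1.557995, -p*log2(p) = 0.529131
  p = 14/53 = 0.264151: log2(p) = -1.920566, -p*log2(p) = 0.507319
  p = 7/53 = 0.132075: log2(p) = -2.920566, -p*log2(p) = 0.385735
H = 0.470818 + 0.234507 + 0.529131 + 0.507319 + 0.385735 = 2.127510

H = 2.1275 bits/symbol


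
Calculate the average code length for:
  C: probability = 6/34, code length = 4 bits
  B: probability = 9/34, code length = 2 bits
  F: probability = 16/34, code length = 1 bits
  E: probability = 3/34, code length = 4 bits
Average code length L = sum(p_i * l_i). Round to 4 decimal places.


Weighted contributions p_i * l_i:
  C: (6/34) * 4 = 24/34
  B: (9/34) * 2 = 18/34
  F: (16/34) * 1 = 16/34
  E: (3/34) * 4 = 12/34
Sum = (24 + 18 + 16 + 12)/34 = 70/34

L = 70/34 = 2.0588 bits/symbol


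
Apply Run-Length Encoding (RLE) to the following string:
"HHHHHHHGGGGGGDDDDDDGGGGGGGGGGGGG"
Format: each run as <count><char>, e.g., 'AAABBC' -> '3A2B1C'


Scanning runs left to right:
  i=0: run of 'H' x 7 -> '7H'
  i=7: run of 'G' x 6 -> '6G'
  i=13: run of 'D' x 6 -> '6D'
  i=19: run of 'G' x 13 -> '13G'

RLE = 7H6G6D13G


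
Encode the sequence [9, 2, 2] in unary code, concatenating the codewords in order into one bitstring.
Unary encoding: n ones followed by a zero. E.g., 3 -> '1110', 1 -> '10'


Encode each number as n ones followed by a terminating 0:
  9 -> 1111111110 (10 bits)
  2 -> 110 (3 bits)
  2 -> 110 (3 bits)
Total length = 10 + 3 + 3 = 16 bits.

Unary([9, 2, 2]) = 1111111110110110 (16 bits)


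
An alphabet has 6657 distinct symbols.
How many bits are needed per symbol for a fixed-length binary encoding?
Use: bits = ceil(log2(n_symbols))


log2(6657) = 12.7007
Bracket: 2^12 = 4096 < 6657 <= 2^13 = 8192
So ceil(log2(6657)) = 13

bits = ceil(log2(6657)) = ceil(12.7007) = 13 bits


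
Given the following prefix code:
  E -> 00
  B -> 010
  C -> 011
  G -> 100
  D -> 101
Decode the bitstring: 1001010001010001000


Decoding step by step:
Bits 100 -> G
Bits 101 -> D
Bits 00 -> E
Bits 010 -> B
Bits 100 -> G
Bits 010 -> B
Bits 00 -> E


Decoded message: GDEBGBE


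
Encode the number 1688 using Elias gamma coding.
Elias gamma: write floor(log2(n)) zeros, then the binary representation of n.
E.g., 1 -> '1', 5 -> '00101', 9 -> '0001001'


num_bits = floor(log2(1688)) + 1 = 11
leading_zeros = num_bits - 1 = 10
binary(1688) = 11010011000

Elias gamma(1688) = '0000000000' + '11010011000' = 000000000011010011000 (21 bits)


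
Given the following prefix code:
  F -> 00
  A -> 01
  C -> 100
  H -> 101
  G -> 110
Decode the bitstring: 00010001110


Decoding step by step:
Bits 00 -> F
Bits 01 -> A
Bits 00 -> F
Bits 01 -> A
Bits 110 -> G


Decoded message: FAFAG


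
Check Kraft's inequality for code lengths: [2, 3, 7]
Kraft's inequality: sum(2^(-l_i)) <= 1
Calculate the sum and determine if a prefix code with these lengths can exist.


Sum = 2^(-2) + 2^(-3) + 2^(-7)
    = 0.25 + 0.125 + 0.0078125
    = 49/128 = 0.3828125
Since 0.3828125 <= 1, Kraft's inequality IS satisfied.
A prefix code with these lengths CAN exist.

Kraft sum = 0.3828125. Satisfied.


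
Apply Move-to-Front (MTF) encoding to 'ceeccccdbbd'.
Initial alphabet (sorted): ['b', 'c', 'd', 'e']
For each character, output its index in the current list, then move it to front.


MTF encoding:
'c': index 1 in ['b', 'c', 'd', 'e'] -> ['c', 'b', 'd', 'e']
'e': index 3 in ['c', 'b', 'd', 'e'] -> ['e', 'c', 'b', 'd']
'e': index 0 in ['e', 'c', 'b', 'd'] -> ['e', 'c', 'b', 'd']
'c': index 1 in ['e', 'c', 'b', 'd'] -> ['c', 'e', 'b', 'd']
'c': index 0 in ['c', 'e', 'b', 'd'] -> ['c', 'e', 'b', 'd']
'c': index 0 in ['c', 'e', 'b', 'd'] -> ['c', 'e', 'b', 'd']
'c': index 0 in ['c', 'e', 'b', 'd'] -> ['c', 'e', 'b', 'd']
'd': index 3 in ['c', 'e', 'b', 'd'] -> ['d', 'c', 'e', 'b']
'b': index 3 in ['d', 'c', 'e', 'b'] -> ['b', 'd', 'c', 'e']
'b': index 0 in ['b', 'd', 'c', 'e'] -> ['b', 'd', 'c', 'e']
'd': index 1 in ['b', 'd', 'c', 'e'] -> ['d', 'b', 'c', 'e']


Output: [1, 3, 0, 1, 0, 0, 0, 3, 3, 0, 1]


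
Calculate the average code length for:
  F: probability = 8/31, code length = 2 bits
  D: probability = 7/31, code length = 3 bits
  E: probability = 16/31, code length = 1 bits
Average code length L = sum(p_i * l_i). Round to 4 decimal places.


Weighted contributions p_i * l_i:
  F: (8/31) * 2 = 16/31
  D: (7/31) * 3 = 21/31
  E: (16/31) * 1 = 16/31
Sum = (16 + 21 + 16)/31 = 53/31

L = 53/31 = 1.7097 bits/symbol


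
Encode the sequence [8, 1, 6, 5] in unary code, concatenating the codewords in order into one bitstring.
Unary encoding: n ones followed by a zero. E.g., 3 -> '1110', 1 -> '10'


Encode each number as n ones followed by a terminating 0:
  8 -> 111111110 (9 bits)
  1 -> 10 (2 bits)
  6 -> 1111110 (7 bits)
  5 -> 111110 (6 bits)
Total length = 9 + 2 + 7 + 6 = 24 bits.

Unary([8, 1, 6, 5]) = 111111110101111110111110 (24 bits)


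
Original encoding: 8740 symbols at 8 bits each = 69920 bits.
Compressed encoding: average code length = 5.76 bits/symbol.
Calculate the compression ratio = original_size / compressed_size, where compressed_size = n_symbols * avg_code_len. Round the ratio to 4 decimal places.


original_size = n_symbols * orig_bits = 8740 * 8 = 69920 bits
compressed_size = n_symbols * avg_code_len = 8740 * 5.76 = 50342.4 bits
ratio = original_size / compressed_size = 69920 / 50342.4 = 1.3889

Compression ratio = 1.3889


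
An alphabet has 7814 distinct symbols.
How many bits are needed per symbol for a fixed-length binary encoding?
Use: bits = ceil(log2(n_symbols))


log2(7814) = 12.9318
Bracket: 2^12 = 4096 < 7814 <= 2^13 = 8192
So ceil(log2(7814)) = 13

bits = ceil(log2(7814)) = ceil(12.9318) = 13 bits


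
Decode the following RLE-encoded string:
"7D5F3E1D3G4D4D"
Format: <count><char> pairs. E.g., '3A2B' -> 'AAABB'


Expanding each <count><char> pair:
  7D -> 'DDDDDDD'
  5F -> 'FFFFF'
  3E -> 'EEE'
  1D -> 'D'
  3G -> 'GGG'
  4D -> 'DDDD'
  4D -> 'DDDD'

Decoded = DDDDDDDFFFFFEEEDGGGDDDDDDDD


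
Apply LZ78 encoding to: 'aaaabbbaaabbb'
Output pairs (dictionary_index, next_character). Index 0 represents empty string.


LZ78 encoding steps:
Dictionary: {0: ''}
Step 1: w='' (idx 0), next='a' -> output (0, 'a'), add 'a' as idx 1
Step 2: w='a' (idx 1), next='a' -> output (1, 'a'), add 'aa' as idx 2
Step 3: w='a' (idx 1), next='b' -> output (1, 'b'), add 'ab' as idx 3
Step 4: w='' (idx 0), next='b' -> output (0, 'b'), add 'b' as idx 4
Step 5: w='b' (idx 4), next='a' -> output (4, 'a'), add 'ba' as idx 5
Step 6: w='aa' (idx 2), next='b' -> output (2, 'b'), add 'aab' as idx 6
Step 7: w='b' (idx 4), next='b' -> output (4, 'b'), add 'bb' as idx 7


Encoded: [(0, 'a'), (1, 'a'), (1, 'b'), (0, 'b'), (4, 'a'), (2, 'b'), (4, 'b')]


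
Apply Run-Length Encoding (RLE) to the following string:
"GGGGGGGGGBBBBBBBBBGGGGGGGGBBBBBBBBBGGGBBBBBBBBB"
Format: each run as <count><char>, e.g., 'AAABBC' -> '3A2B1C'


Scanning runs left to right:
  i=0: run of 'G' x 9 -> '9G'
  i=9: run of 'B' x 9 -> '9B'
  i=18: run of 'G' x 8 -> '8G'
  i=26: run of 'B' x 9 -> '9B'
  i=35: run of 'G' x 3 -> '3G'
  i=38: run of 'B' x 9 -> '9B'

RLE = 9G9B8G9B3G9B


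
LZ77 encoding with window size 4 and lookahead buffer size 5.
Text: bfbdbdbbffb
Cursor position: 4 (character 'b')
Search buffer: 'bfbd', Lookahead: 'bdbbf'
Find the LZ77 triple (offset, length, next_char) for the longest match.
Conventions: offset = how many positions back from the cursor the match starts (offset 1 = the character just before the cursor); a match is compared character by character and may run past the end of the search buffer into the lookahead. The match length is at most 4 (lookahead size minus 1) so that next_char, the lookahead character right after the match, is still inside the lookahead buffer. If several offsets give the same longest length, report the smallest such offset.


Try each offset into the search buffer:
  offset=1 (pos 3, char 'd'): match length 0
  offset=2 (pos 2, char 'b'): match length 3
  offset=3 (pos 1, char 'f'): match length 0
  offset=4 (pos 0, char 'b'): match length 1
Longest match has length 3 at offset 2.
next_char = character at position 4 + 3 = 7 -> 'b'

Best match: offset=2, length=3 (matching 'bdb' starting at position 2)
LZ77 triple: (2, 3, 'b')


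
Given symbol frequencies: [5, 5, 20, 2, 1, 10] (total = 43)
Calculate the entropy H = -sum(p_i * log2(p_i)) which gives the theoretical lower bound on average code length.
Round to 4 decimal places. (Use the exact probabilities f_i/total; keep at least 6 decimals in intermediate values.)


Per-symbol terms -p_i * log2(p_i) with p_i = f_i/43:
  p = 5/43 = 0.116279: log2(p) = -3.104337, -p*log2(p) = 0.360969
  p = 5/43 = 0.116279: log2(p) = -3.104337, -p*log2(p) = 0.360969
  p = 20/43 = 0.465116: log2(p) = -1.104337, -p*log2(p) = 0.513645
  p = 2/43 = 0.046512: log2(p) = -4.426265, -p*log2(p) = 0.205873
  p = 1/43 = 0.023256: log2(p) = -5.426265, -p*log2(p) = 0.126192
  p = 10/43 = 0.232558: log2(p) = -2.104337, -p*log2(p) = 0.489381
H = 0.360969 + 0.360969 + 0.513645 + 0.205873 + 0.126192 + 0.489381 = 2.057029

H = 2.057 bits/symbol


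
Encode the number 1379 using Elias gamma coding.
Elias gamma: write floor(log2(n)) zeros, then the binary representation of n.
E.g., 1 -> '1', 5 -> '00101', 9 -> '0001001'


num_bits = floor(log2(1379)) + 1 = 11
leading_zeros = num_bits - 1 = 10
binary(1379) = 10101100011

Elias gamma(1379) = '0000000000' + '10101100011' = 000000000010101100011 (21 bits)


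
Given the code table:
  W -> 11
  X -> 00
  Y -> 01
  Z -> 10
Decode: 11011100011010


Decoding:
11 -> W
01 -> Y
11 -> W
00 -> X
01 -> Y
10 -> Z
10 -> Z


Result: WYWXYZZ


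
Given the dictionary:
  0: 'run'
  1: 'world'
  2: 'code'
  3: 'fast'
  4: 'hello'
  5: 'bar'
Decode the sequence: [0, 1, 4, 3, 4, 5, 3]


Look up each index in the dictionary:
  0 -> 'run'
  1 -> 'world'
  4 -> 'hello'
  3 -> 'fast'
  4 -> 'hello'
  5 -> 'bar'
  3 -> 'fast'

Decoded: "run world hello fast hello bar fast"


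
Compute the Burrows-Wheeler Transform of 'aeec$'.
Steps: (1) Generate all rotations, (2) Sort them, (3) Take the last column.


Rotations (sorted):
  0: $aeec -> last char: c
  1: aeec$ -> last char: $
  2: c$aee -> last char: e
  3: ec$ae -> last char: e
  4: eec$a -> last char: a


BWT = c$eea


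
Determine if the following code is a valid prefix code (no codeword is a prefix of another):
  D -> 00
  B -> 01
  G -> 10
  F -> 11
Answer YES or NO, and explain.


Checking each pair (does one codeword prefix another?):
  D='00' vs B='01': no prefix
  D='00' vs G='10': no prefix
  D='00' vs F='11': no prefix
  B='01' vs D='00': no prefix
  B='01' vs G='10': no prefix
  B='01' vs F='11': no prefix
  G='10' vs D='00': no prefix
  G='10' vs B='01': no prefix
  G='10' vs F='11': no prefix
  F='11' vs D='00': no prefix
  F='11' vs B='01': no prefix
  F='11' vs G='10': no prefix
No violation found over all pairs.

YES -- this is a valid prefix code. No codeword is a prefix of any other codeword.


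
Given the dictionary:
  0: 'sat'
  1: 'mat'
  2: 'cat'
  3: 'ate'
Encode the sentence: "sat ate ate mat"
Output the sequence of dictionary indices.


Look up each word in the dictionary:
  'sat' -> 0
  'ate' -> 3
  'ate' -> 3
  'mat' -> 1

Encoded: [0, 3, 3, 1]


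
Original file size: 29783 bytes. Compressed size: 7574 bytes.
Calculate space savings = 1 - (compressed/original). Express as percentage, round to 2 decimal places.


ratio = compressed/original = 7574/29783 = 0.254306
savings = 1 - ratio = 1 - 0.254306 = 0.745694
as a percentage: 0.745694 * 100 = 74.57%

Space savings = 1 - 7574/29783 = 74.57%


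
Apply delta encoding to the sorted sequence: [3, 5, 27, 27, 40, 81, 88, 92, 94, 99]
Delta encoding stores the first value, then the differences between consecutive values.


First value: 3
Deltas:
  5 - 3 = 2
  27 - 5 = 22
  27 - 27 = 0
  40 - 27 = 13
  81 - 40 = 41
  88 - 81 = 7
  92 - 88 = 4
  94 - 92 = 2
  99 - 94 = 5


Delta encoded: [3, 2, 22, 0, 13, 41, 7, 4, 2, 5]


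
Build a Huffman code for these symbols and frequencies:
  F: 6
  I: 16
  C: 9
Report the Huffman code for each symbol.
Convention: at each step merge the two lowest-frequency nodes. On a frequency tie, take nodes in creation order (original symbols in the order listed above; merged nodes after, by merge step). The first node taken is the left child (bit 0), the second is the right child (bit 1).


Huffman tree construction:
Step 1: Merge F(6) + C(9) = 15
Step 2: Merge (F+C)(15) + I(16) = 31
Read each symbol's code off the tree from the root (left child = 0, right child = 1).

Codes:
  F: 00 (length 2)
  I: 1 (length 1)
  C: 01 (length 2)
Average code length: 46/31 = 1.4839 bits/symbol


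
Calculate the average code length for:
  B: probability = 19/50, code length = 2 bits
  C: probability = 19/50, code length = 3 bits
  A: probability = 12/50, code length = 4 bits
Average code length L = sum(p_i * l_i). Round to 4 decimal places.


Weighted contributions p_i * l_i:
  B: (19/50) * 2 = 38/50
  C: (19/50) * 3 = 57/50
  A: (12/50) * 4 = 48/50
Sum = (38 + 57 + 48)/50 = 143/50

L = 143/50 = 2.8600 bits/symbol


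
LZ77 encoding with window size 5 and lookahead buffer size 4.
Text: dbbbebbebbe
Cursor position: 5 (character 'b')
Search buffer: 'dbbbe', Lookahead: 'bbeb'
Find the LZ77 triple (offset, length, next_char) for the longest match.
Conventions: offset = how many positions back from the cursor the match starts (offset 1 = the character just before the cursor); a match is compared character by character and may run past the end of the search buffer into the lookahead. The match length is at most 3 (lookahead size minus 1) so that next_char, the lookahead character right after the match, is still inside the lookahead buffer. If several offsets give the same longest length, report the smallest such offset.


Try each offset into the search buffer:
  offset=1 (pos 4, char 'e'): match length 0
  offset=2 (pos 3, char 'b'): match length 1
  offset=3 (pos 2, char 'b'): match length 3
  offset=4 (pos 1, char 'b'): match length 2
  offset=5 (pos 0, char 'd'): match length 0
Longest match has length 3 at offset 3.
next_char = character at position 5 + 3 = 8 -> 'b'

Best match: offset=3, length=3 (matching 'bbe' starting at position 2)
LZ77 triple: (3, 3, 'b')


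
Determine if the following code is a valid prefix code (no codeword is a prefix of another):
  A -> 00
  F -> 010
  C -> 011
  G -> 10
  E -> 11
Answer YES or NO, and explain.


Checking each pair (does one codeword prefix another?):
  A='00' vs F='010': no prefix
  A='00' vs C='011': no prefix
  A='00' vs G='10': no prefix
  A='00' vs E='11': no prefix
  F='010' vs A='00': no prefix
  F='010' vs C='011': no prefix
  F='010' vs G='10': no prefix
  F='010' vs E='11': no prefix
  C='011' vs A='00': no prefix
  C='011' vs F='010': no prefix
  C='011' vs G='10': no prefix
  C='011' vs E='11': no prefix
  G='10' vs A='00': no prefix
  G='10' vs F='010': no prefix
  G='10' vs C='011': no prefix
  G='10' vs E='11': no prefix
  E='11' vs A='00': no prefix
  E='11' vs F='010': no prefix
  E='11' vs C='011': no prefix
  E='11' vs G='10': no prefix
No violation found over all pairs.

YES -- this is a valid prefix code. No codeword is a prefix of any other codeword.


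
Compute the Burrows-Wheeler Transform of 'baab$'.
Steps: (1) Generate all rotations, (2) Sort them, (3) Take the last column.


Rotations (sorted):
  0: $baab -> last char: b
  1: aab$b -> last char: b
  2: ab$ba -> last char: a
  3: b$baa -> last char: a
  4: baab$ -> last char: $


BWT = bbaa$


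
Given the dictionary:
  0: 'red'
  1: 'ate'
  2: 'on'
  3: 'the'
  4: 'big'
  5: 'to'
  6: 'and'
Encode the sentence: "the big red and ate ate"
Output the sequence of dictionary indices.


Look up each word in the dictionary:
  'the' -> 3
  'big' -> 4
  'red' -> 0
  'and' -> 6
  'ate' -> 1
  'ate' -> 1

Encoded: [3, 4, 0, 6, 1, 1]


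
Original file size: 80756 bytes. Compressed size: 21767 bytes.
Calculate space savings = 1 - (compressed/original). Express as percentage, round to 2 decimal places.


ratio = compressed/original = 21767/80756 = 0.26954
savings = 1 - ratio = 1 - 0.26954 = 0.73046
as a percentage: 0.73046 * 100 = 73.05%

Space savings = 1 - 21767/80756 = 73.05%


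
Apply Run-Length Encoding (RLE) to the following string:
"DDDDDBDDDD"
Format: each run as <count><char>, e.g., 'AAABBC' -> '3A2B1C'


Scanning runs left to right:
  i=0: run of 'D' x 5 -> '5D'
  i=5: run of 'B' x 1 -> '1B'
  i=6: run of 'D' x 4 -> '4D'

RLE = 5D1B4D


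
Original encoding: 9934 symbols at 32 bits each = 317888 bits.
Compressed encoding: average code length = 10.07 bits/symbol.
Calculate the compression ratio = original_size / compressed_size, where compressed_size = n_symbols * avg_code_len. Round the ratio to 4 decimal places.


original_size = n_symbols * orig_bits = 9934 * 32 = 317888 bits
compressed_size = n_symbols * avg_code_len = 9934 * 10.07 = 100035.38 bits
ratio = original_size / compressed_size = 317888 / 100035.38 = 3.1778

Compression ratio = 3.1778


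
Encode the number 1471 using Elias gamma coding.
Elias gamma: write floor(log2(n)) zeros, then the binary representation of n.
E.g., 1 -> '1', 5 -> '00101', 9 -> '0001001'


num_bits = floor(log2(1471)) + 1 = 11
leading_zeros = num_bits - 1 = 10
binary(1471) = 10110111111

Elias gamma(1471) = '0000000000' + '10110111111' = 000000000010110111111 (21 bits)


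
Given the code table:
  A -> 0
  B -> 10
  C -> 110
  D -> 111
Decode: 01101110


Decoding:
0 -> A
110 -> C
111 -> D
0 -> A


Result: ACDA


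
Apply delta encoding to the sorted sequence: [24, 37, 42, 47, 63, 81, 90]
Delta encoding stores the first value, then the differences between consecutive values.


First value: 24
Deltas:
  37 - 24 = 13
  42 - 37 = 5
  47 - 42 = 5
  63 - 47 = 16
  81 - 63 = 18
  90 - 81 = 9


Delta encoded: [24, 13, 5, 5, 16, 18, 9]


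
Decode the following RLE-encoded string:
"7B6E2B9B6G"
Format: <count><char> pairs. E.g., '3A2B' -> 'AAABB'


Expanding each <count><char> pair:
  7B -> 'BBBBBBB'
  6E -> 'EEEEEE'
  2B -> 'BB'
  9B -> 'BBBBBBBBB'
  6G -> 'GGGGGG'

Decoded = BBBBBBBEEEEEEBBBBBBBBBBBGGGGGG


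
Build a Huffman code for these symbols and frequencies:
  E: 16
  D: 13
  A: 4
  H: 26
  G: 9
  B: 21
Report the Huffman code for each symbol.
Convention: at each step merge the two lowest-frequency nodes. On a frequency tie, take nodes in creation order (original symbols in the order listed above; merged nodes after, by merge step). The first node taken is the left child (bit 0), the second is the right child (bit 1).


Huffman tree construction:
Step 1: Merge A(4) + G(9) = 13
Step 2: Merge D(13) + (A+G)(13) = 26
Step 3: Merge E(16) + B(21) = 37
Step 4: Merge H(26) + (D+(A+G))(26) = 52
Step 5: Merge (E+B)(37) + (H+(D+(A+G)))(52) = 89
Read each symbol's code off the tree from the root (left child = 0, right child = 1).

Codes:
  E: 00 (length 2)
  D: 110 (length 3)
  A: 1110 (length 4)
  H: 10 (length 2)
  G: 1111 (length 4)
  B: 01 (length 2)
Average code length: 217/89 = 2.4382 bits/symbol


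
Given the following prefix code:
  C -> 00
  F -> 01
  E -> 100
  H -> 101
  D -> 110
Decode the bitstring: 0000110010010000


Decoding step by step:
Bits 00 -> C
Bits 00 -> C
Bits 110 -> D
Bits 01 -> F
Bits 00 -> C
Bits 100 -> E
Bits 00 -> C


Decoded message: CCDFCEC


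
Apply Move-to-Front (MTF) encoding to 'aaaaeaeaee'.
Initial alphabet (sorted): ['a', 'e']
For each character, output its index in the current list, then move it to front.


MTF encoding:
'a': index 0 in ['a', 'e'] -> ['a', 'e']
'a': index 0 in ['a', 'e'] -> ['a', 'e']
'a': index 0 in ['a', 'e'] -> ['a', 'e']
'a': index 0 in ['a', 'e'] -> ['a', 'e']
'e': index 1 in ['a', 'e'] -> ['e', 'a']
'a': index 1 in ['e', 'a'] -> ['a', 'e']
'e': index 1 in ['a', 'e'] -> ['e', 'a']
'a': index 1 in ['e', 'a'] -> ['a', 'e']
'e': index 1 in ['a', 'e'] -> ['e', 'a']
'e': index 0 in ['e', 'a'] -> ['e', 'a']


Output: [0, 0, 0, 0, 1, 1, 1, 1, 1, 0]


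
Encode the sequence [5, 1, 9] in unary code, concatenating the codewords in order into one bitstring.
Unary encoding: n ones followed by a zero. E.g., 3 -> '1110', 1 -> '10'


Encode each number as n ones followed by a terminating 0:
  5 -> 111110 (6 bits)
  1 -> 10 (2 bits)
  9 -> 1111111110 (10 bits)
Total length = 6 + 2 + 10 = 18 bits.

Unary([5, 1, 9]) = 111110101111111110 (18 bits)


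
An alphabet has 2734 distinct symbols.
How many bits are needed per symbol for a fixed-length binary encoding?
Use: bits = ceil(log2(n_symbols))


log2(2734) = 11.4168
Bracket: 2^11 = 2048 < 2734 <= 2^12 = 4096
So ceil(log2(2734)) = 12

bits = ceil(log2(2734)) = ceil(11.4168) = 12 bits


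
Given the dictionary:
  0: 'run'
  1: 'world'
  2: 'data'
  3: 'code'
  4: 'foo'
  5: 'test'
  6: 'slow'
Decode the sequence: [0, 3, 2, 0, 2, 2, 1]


Look up each index in the dictionary:
  0 -> 'run'
  3 -> 'code'
  2 -> 'data'
  0 -> 'run'
  2 -> 'data'
  2 -> 'data'
  1 -> 'world'

Decoded: "run code data run data data world"


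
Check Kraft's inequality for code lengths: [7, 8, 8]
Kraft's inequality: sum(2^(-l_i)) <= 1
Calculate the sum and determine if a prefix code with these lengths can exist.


Sum = 2^(-7) + 2^(-8) + 2^(-8)
    = 0.0078125 + 0.00390625 + 0.00390625
    = 4/256 = 0.015625
Since 0.015625 <= 1, Kraft's inequality IS satisfied.
A prefix code with these lengths CAN exist.

Kraft sum = 0.015625. Satisfied.


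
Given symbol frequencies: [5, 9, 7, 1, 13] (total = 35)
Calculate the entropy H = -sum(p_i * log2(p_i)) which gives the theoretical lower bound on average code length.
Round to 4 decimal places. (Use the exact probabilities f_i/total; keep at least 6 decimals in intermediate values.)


Per-symbol terms -p_i * log2(p_i) with p_i = f_i/35:
  p = 5/35 = 0.142857: log2(p) = -2.807355, -p*log2(p) = 0.401051
  p = 9/35 = 0.257143: log2(p) = -1.959358, -p*log2(p) = 0.503835
  p = 7/35 = 0.200000: log2(p) = -2.321928, -p*log2(p) = 0.464386
  p = 1/35 = 0.028571: log2(p) = -5.129283, -p*log2(p) = 0.146551
  p = 13/35 = 0.371429: log2(p) = -1.428843, -p*log2(p) = 0.530713
H = 0.401051 + 0.503835 + 0.464386 + 0.146551 + 0.530713 = 2.046536

H = 2.0465 bits/symbol


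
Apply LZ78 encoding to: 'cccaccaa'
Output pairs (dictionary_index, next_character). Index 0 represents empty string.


LZ78 encoding steps:
Dictionary: {0: ''}
Step 1: w='' (idx 0), next='c' -> output (0, 'c'), add 'c' as idx 1
Step 2: w='c' (idx 1), next='c' -> output (1, 'c'), add 'cc' as idx 2
Step 3: w='' (idx 0), next='a' -> output (0, 'a'), add 'a' as idx 3
Step 4: w='cc' (idx 2), next='a' -> output (2, 'a'), add 'cca' as idx 4
Step 5: w='a' (idx 3), end of input -> output (3, '')


Encoded: [(0, 'c'), (1, 'c'), (0, 'a'), (2, 'a'), (3, '')]


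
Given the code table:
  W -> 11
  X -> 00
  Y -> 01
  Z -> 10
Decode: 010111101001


Decoding:
01 -> Y
01 -> Y
11 -> W
10 -> Z
10 -> Z
01 -> Y


Result: YYWZZY


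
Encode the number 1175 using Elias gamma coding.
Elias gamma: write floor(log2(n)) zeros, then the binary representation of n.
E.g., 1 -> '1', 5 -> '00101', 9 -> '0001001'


num_bits = floor(log2(1175)) + 1 = 11
leading_zeros = num_bits - 1 = 10
binary(1175) = 10010010111

Elias gamma(1175) = '0000000000' + '10010010111' = 000000000010010010111 (21 bits)


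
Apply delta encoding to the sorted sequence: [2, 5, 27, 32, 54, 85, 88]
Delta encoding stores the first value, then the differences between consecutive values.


First value: 2
Deltas:
  5 - 2 = 3
  27 - 5 = 22
  32 - 27 = 5
  54 - 32 = 22
  85 - 54 = 31
  88 - 85 = 3


Delta encoded: [2, 3, 22, 5, 22, 31, 3]


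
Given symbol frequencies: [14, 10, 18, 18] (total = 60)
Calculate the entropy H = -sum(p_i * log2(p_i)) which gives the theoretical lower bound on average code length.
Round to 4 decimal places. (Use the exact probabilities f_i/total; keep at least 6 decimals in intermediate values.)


Per-symbol terms -p_i * log2(p_i) with p_i = f_i/60:
  p = 14/60 = 0.233333: log2(p) = -2.099536, -p*log2(p) = 0.489892
  p = 10/60 = 0.166667: log2(p) = -2.584963, -p*log2(p) = 0.430827
  p = 18/60 = 0.300000: log2(p) = -1.736966, -p*log2(p) = 0.521090
  p = 18/60 = 0.300000: log2(p) = -1.736966, -p*log2(p) = 0.521090
H = 0.489892 + 0.430827 + 0.521090 + 0.521090 = 1.962899

H = 1.9629 bits/symbol


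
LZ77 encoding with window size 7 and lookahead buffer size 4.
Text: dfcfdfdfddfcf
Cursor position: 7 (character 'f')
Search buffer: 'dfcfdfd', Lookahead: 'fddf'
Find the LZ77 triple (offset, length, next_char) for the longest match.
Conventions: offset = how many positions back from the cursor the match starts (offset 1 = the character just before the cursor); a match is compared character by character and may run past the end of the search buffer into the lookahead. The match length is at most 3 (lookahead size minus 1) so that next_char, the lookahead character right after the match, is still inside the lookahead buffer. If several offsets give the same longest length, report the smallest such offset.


Try each offset into the search buffer:
  offset=1 (pos 6, char 'd'): match length 0
  offset=2 (pos 5, char 'f'): match length 2
  offset=3 (pos 4, char 'd'): match length 0
  offset=4 (pos 3, char 'f'): match length 2
  offset=5 (pos 2, char 'c'): match length 0
  offset=6 (pos 1, char 'f'): match length 1
  offset=7 (pos 0, char 'd'): match length 0
Longest match has length 2, found at offsets 2, 4; take the smallest, offset 2.
next_char = character at position 7 + 2 = 9 -> 'd'

Best match: offset=2, length=2 (matching 'fd' starting at position 5)
LZ77 triple: (2, 2, 'd')


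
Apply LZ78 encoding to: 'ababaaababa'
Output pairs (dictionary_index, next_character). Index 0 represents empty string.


LZ78 encoding steps:
Dictionary: {0: ''}
Step 1: w='' (idx 0), next='a' -> output (0, 'a'), add 'a' as idx 1
Step 2: w='' (idx 0), next='b' -> output (0, 'b'), add 'b' as idx 2
Step 3: w='a' (idx 1), next='b' -> output (1, 'b'), add 'ab' as idx 3
Step 4: w='a' (idx 1), next='a' -> output (1, 'a'), add 'aa' as idx 4
Step 5: w='ab' (idx 3), next='a' -> output (3, 'a'), add 'aba' as idx 5
Step 6: w='b' (idx 2), next='a' -> output (2, 'a'), add 'ba' as idx 6


Encoded: [(0, 'a'), (0, 'b'), (1, 'b'), (1, 'a'), (3, 'a'), (2, 'a')]


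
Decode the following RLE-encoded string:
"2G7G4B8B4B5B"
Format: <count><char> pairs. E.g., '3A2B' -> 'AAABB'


Expanding each <count><char> pair:
  2G -> 'GG'
  7G -> 'GGGGGGG'
  4B -> 'BBBB'
  8B -> 'BBBBBBBB'
  4B -> 'BBBB'
  5B -> 'BBBBB'

Decoded = GGGGGGGGGBBBBBBBBBBBBBBBBBBBBB


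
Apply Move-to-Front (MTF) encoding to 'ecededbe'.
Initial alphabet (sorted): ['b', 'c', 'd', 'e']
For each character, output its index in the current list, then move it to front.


MTF encoding:
'e': index 3 in ['b', 'c', 'd', 'e'] -> ['e', 'b', 'c', 'd']
'c': index 2 in ['e', 'b', 'c', 'd'] -> ['c', 'e', 'b', 'd']
'e': index 1 in ['c', 'e', 'b', 'd'] -> ['e', 'c', 'b', 'd']
'd': index 3 in ['e', 'c', 'b', 'd'] -> ['d', 'e', 'c', 'b']
'e': index 1 in ['d', 'e', 'c', 'b'] -> ['e', 'd', 'c', 'b']
'd': index 1 in ['e', 'd', 'c', 'b'] -> ['d', 'e', 'c', 'b']
'b': index 3 in ['d', 'e', 'c', 'b'] -> ['b', 'd', 'e', 'c']
'e': index 2 in ['b', 'd', 'e', 'c'] -> ['e', 'b', 'd', 'c']


Output: [3, 2, 1, 3, 1, 1, 3, 2]


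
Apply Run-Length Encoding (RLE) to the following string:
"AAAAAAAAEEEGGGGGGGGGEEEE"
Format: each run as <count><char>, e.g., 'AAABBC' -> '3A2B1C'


Scanning runs left to right:
  i=0: run of 'A' x 8 -> '8A'
  i=8: run of 'E' x 3 -> '3E'
  i=11: run of 'G' x 9 -> '9G'
  i=20: run of 'E' x 4 -> '4E'

RLE = 8A3E9G4E


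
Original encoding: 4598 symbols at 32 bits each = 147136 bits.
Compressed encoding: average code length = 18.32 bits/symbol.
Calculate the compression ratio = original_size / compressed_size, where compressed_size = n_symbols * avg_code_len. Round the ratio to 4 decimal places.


original_size = n_symbols * orig_bits = 4598 * 32 = 147136 bits
compressed_size = n_symbols * avg_code_len = 4598 * 18.32 = 84235.36 bits
ratio = original_size / compressed_size = 147136 / 84235.36 = 1.7467

Compression ratio = 1.7467


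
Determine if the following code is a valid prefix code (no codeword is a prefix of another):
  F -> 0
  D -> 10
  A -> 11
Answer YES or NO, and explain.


Checking each pair (does one codeword prefix another?):
  F='0' vs D='10': no prefix
  F='0' vs A='11': no prefix
  D='10' vs F='0': no prefix
  D='10' vs A='11': no prefix
  A='11' vs F='0': no prefix
  A='11' vs D='10': no prefix
No violation found over all pairs.

YES -- this is a valid prefix code. No codeword is a prefix of any other codeword.


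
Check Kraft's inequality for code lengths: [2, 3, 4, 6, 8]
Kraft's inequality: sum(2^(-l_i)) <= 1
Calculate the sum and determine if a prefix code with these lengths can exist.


Sum = 2^(-2) + 2^(-3) + 2^(-4) + 2^(-6) + 2^(-8)
    = 0.25 + 0.125 + 0.0625 + 0.015625 + 0.00390625
    = 117/256 = 0.45703125
Since 0.45703125 <= 1, Kraft's inequality IS satisfied.
A prefix code with these lengths CAN exist.

Kraft sum = 0.45703125. Satisfied.


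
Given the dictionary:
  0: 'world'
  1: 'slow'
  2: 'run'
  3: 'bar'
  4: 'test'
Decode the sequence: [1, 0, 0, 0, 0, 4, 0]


Look up each index in the dictionary:
  1 -> 'slow'
  0 -> 'world'
  0 -> 'world'
  0 -> 'world'
  0 -> 'world'
  4 -> 'test'
  0 -> 'world'

Decoded: "slow world world world world test world"


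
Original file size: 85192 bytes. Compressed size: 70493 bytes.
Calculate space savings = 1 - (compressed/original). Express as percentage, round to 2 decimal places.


ratio = compressed/original = 70493/85192 = 0.82746
savings = 1 - ratio = 1 - 0.82746 = 0.17254
as a percentage: 0.17254 * 100 = 17.25%

Space savings = 1 - 70493/85192 = 17.25%


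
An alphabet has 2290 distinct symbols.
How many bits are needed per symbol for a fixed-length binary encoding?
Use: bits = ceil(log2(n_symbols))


log2(2290) = 11.1611
Bracket: 2^11 = 2048 < 2290 <= 2^12 = 4096
So ceil(log2(2290)) = 12

bits = ceil(log2(2290)) = ceil(11.1611) = 12 bits


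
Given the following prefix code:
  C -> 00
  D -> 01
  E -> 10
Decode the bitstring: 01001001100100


Decoding step by step:
Bits 01 -> D
Bits 00 -> C
Bits 10 -> E
Bits 01 -> D
Bits 10 -> E
Bits 01 -> D
Bits 00 -> C


Decoded message: DCEDEDC


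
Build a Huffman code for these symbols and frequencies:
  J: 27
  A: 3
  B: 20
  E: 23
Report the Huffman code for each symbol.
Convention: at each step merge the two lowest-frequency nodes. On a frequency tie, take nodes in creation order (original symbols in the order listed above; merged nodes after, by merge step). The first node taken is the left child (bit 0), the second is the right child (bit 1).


Huffman tree construction:
Step 1: Merge A(3) + B(20) = 23
Step 2: Merge E(23) + (A+B)(23) = 46
Step 3: Merge J(27) + (E+(A+B))(46) = 73
Read each symbol's code off the tree from the root (left child = 0, right child = 1).

Codes:
  J: 0 (length 1)
  A: 110 (length 3)
  B: 111 (length 3)
  E: 10 (length 2)
Average code length: 142/73 = 1.9452 bits/symbol


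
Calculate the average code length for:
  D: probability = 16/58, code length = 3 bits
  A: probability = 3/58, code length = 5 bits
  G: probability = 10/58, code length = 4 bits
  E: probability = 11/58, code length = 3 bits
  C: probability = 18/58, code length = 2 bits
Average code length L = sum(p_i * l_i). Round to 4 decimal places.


Weighted contributions p_i * l_i:
  D: (16/58) * 3 = 48/58
  A: (3/58) * 5 = 15/58
  G: (10/58) * 4 = 40/58
  E: (11/58) * 3 = 33/58
  C: (18/58) * 2 = 36/58
Sum = (48 + 15 + 40 + 33 + 36)/58 = 172/58

L = 172/58 = 2.9655 bits/symbol


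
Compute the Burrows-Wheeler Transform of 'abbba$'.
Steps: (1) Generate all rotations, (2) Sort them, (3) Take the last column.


Rotations (sorted):
  0: $abbba -> last char: a
  1: a$abbb -> last char: b
  2: abbba$ -> last char: $
  3: ba$abb -> last char: b
  4: bba$ab -> last char: b
  5: bbba$a -> last char: a


BWT = ab$bba


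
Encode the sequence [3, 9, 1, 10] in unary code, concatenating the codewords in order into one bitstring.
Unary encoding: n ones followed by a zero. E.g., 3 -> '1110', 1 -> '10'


Encode each number as n ones followed by a terminating 0:
  3 -> 1110 (4 bits)
  9 -> 1111111110 (10 bits)
  1 -> 10 (2 bits)
  10 -> 11111111110 (11 bits)
Total length = 4 + 10 + 2 + 11 = 27 bits.

Unary([3, 9, 1, 10]) = 111011111111101011111111110 (27 bits)
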